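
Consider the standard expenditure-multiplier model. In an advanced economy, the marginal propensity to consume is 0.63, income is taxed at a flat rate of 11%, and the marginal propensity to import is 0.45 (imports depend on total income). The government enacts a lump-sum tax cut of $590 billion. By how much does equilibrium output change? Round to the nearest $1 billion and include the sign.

A lump-sum tax change of −$590 billion shifts disposable income by +$590 billion; first-round consumption changes by −c × ΔT = −0.63 × (−$590 billion) = +$371.7 billion.
Expenditure multiplier = 1/(1 − c(1−t) + m) = 1/(1 − 0.63×0.89 + 0.45) = 1/0.8893 ≈ 1.124.
The tax multiplier is −c × k ≈ −0.708, so ΔY = k × (−c·ΔT) = (+$371.7 billion) / 0.8893 ≈ +$418 billion.

+$418 billion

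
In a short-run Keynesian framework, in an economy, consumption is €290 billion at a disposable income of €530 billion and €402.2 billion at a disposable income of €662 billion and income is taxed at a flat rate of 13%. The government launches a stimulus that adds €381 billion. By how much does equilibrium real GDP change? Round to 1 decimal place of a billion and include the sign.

+€1,462.6 billion

MPC = ΔC/ΔYd = (402.2 − 290)/(662 − 530) = 112.2/132 = 0.85.
Expenditure multiplier = 1/(1 − c(1−t)) = 1/(1 − 0.85×0.87) = 1/0.2605 ≈ 3.839.
ΔY = k × ΔG = (+€381 billion) / 0.2605 ≈ +€1,462.6 billion.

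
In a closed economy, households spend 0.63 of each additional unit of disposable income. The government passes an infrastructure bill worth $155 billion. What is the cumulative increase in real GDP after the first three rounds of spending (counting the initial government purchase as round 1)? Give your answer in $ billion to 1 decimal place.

Round 1 adds ΔG = $155 billion; each later round is MPC = 0.63 times the previous.
After 3 rounds: 155 + 97.65 + 61.5195 = ΔG·(1 − c^3)/(1 − c) = 155 × (1 − 0.250047)/0.37 ≈ $314.2 billion.

$314.2 billion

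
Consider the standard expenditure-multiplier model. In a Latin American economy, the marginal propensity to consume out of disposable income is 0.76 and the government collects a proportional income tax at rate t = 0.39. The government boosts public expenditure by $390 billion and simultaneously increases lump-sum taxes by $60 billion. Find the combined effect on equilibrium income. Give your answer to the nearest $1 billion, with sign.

+$642 billion

Expenditure multiplier = 1/(1 − c(1−t)) = 1/(1 − 0.76×0.61) = 1/0.5364 ≈ 1.864.
ΔG contributes k·ΔG = (+$390 billion) / 0.5364 ≈ +$727.1 billion.
ΔT of +$60 billion changes first-round spending by −c·ΔT = −$45.6 billion, contributing k·(−c·ΔT) = (−$45.6 billion) / 0.5364 ≈ −$85 billion.
Net ΔY = k(ΔG − c·ΔT) = (+$344.4 billion) / 0.5364 ≈ +$642 billion.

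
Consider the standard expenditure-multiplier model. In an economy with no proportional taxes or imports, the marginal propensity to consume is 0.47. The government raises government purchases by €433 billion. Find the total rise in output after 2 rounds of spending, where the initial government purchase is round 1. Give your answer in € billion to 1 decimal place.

€636.5 billion

Round 1 adds ΔG = €433 billion; each later round is MPC = 0.47 times the previous.
After 2 rounds: 433 + 203.51 = ΔG·(1 − c^2)/(1 − c) = 433 × (1 − 0.2209)/0.53 ≈ €636.5 billion.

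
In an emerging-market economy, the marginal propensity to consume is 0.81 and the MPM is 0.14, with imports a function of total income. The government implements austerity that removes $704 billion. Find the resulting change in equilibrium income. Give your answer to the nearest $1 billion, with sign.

Spending multiplier = 1/(1 − c + m) = 1/(1 − 0.81 + 0.14) = 1/0.33 ≈ 3.03.
ΔY = k × ΔG = (−$704 billion) / 0.33 ≈ −$2,133 billion.

−$2,133 billion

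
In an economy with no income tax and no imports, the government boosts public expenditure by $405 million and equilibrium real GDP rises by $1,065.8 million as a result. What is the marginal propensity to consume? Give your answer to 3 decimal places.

Implied spending multiplier k = ΔY/ΔG = 1,065.8/405 ≈ 2.6316.
Since k = 1/(1 − MPC), MPC = 1 − 1/k = 1 − ΔG/ΔY = 1 − 405/1,065.8 ≈ 0.620.

0.620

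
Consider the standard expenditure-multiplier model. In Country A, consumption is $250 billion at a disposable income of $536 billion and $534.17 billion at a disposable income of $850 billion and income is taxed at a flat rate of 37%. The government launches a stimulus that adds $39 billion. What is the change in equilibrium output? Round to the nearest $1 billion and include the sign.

MPC = ΔC/ΔYd = (534.17 − 250)/(850 − 536) = 284.17/314 = 0.905.
Spending multiplier = 1/(1 − c(1−t)) = 1/(1 − 0.905×0.63) = 1/0.42985 ≈ 2.326.
ΔY = k × ΔG = (+$39 billion) / 0.42985 ≈ +$91 billion.

+$91 billion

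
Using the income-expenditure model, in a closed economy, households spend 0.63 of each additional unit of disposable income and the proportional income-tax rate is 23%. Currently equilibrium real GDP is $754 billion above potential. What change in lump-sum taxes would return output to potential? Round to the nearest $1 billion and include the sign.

+$616 billion

Spending multiplier = 1/(1 − c(1−t)) = 1/(1 − 0.63×0.77) = 1/0.5149 ≈ 1.942.
Tax multiplier = −c·k = −0.63/0.5149 ≈ −1.224. Need ΔY = −$754 billion, so ΔT = ΔY/(−c·k) = −(−$754 billion) × 0.5149 / 0.63 ≈ +$616 billion.
The government should raise lump-sum taxes by $616 billion.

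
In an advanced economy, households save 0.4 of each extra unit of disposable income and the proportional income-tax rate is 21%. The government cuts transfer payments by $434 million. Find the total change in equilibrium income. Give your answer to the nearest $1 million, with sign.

MPC = 1 − MPS = 1 − 0.4 = 0.6.
The transfer change shifts disposable income by −$434 million, so first-round consumption changes by c·ΔTR = 0.6 × (−$434 million) = −$260.4 million.
Expenditure multiplier = 1/(1 − c(1−t)) = 1/(1 − 0.6×0.79) = 1/0.526 ≈ 1.901.
The transfer multiplier is c × k ≈ 1.141, so ΔY = k × (c·ΔTR) = (−$260.4 million) / 0.526 ≈ −$495 million.

−$495 million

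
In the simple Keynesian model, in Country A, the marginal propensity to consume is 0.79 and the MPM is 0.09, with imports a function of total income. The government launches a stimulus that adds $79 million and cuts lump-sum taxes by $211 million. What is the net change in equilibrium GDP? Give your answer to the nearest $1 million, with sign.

+$819 million

Expenditure multiplier = 1/(1 − c + m) = 1/(1 − 0.79 + 0.09) = 1/0.3 ≈ 3.333.
ΔG contributes k·ΔG = (+$79 million) / 0.3 ≈ +$263.3 million.
ΔT of −$211 million changes first-round spending by −c·ΔT = +$166.69 million, contributing k·(−c·ΔT) = (+$166.69 million) / 0.3 ≈ +$555.6 million.
Net ΔY = k(ΔG − c·ΔT) = (+$245.69 million) / 0.3 ≈ +$819 million.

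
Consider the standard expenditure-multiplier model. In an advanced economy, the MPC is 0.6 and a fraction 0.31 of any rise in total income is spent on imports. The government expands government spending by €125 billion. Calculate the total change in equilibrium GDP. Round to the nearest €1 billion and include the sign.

+€176 billion

Spending multiplier = 1/(1 − c + m) = 1/(1 − 0.6 + 0.31) = 1/0.71 ≈ 1.408.
ΔY = k × ΔG = (+€125 billion) / 0.71 ≈ +€176 billion.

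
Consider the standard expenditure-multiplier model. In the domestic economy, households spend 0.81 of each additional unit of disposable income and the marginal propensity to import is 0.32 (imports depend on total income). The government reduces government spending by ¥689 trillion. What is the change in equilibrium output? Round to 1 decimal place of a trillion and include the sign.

−¥1,351.0 trillion

Spending multiplier = 1/(1 − c + m) = 1/(1 − 0.81 + 0.32) = 1/0.51 ≈ 1.961.
ΔY = k × ΔG = (−¥689 trillion) / 0.51 ≈ −¥1,351 trillion.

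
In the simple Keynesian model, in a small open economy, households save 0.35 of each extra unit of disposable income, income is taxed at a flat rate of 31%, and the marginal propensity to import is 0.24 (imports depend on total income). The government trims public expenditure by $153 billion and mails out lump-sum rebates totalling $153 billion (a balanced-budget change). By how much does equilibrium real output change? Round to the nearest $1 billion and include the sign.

MPC = 1 − MPS = 1 − 0.35 = 0.65.
Expenditure multiplier = 1/(1 − c(1−t) + m) = 1/(1 − 0.65×0.69 + 0.24) = 1/0.7915 ≈ 1.263.
ΔG contributes k·ΔG = (−$153 billion) / 0.7915 ≈ −$193.3 billion.
ΔT of −$153 billion changes first-round spending by −c·ΔT = +$99.45 billion, contributing k·(−c·ΔT) = (+$99.45 billion) / 0.7915 ≈ +$125.6 billion.
Net ΔY = k(ΔG − c·ΔT) = (−$53.55 billion) / 0.7915 ≈ −$68 billion.

−$68 billion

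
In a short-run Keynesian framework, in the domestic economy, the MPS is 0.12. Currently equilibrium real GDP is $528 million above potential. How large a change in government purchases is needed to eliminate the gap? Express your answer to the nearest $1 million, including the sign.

−$63 million

MPC = 1 − MPS = 1 − 0.12 = 0.88.
Spending multiplier = 1/(1 − MPC) = 1/(1 − 0.88) = 1/0.12 ≈ 8.333.
Need ΔY = −$528 million, so ΔG = ΔY/k = (−$528 million) × 0.12 ≈ −$63 million.
The government should cut government purchases by $63 million.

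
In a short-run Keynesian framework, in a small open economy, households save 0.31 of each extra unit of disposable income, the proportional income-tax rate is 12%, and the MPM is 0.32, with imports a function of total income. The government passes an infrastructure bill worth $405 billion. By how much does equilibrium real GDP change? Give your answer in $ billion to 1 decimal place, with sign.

+$568.2 billion

MPC = 1 − MPS = 1 − 0.31 = 0.69.
Government-spending multiplier = 1/(1 − c(1−t) + m) = 1/(1 − 0.69×0.88 + 0.32) = 1/0.7128 ≈ 1.403.
ΔY = k × ΔG = (+$405 billion) / 0.7128 ≈ +$568.2 billion.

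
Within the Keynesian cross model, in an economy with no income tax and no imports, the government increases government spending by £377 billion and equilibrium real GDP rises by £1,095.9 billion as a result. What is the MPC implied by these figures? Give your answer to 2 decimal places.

0.66

Implied spending multiplier k = ΔY/ΔG = 1,095.9/377 ≈ 2.9069.
Since k = 1/(1 − MPC), MPC = 1 − 1/k = 1 − ΔG/ΔY = 1 − 377/1,095.9 ≈ 0.66.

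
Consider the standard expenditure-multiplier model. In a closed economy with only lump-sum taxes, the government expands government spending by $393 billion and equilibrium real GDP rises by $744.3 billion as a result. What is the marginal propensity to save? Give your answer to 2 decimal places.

Implied spending multiplier k = ΔY/ΔG = 744.3/393 ≈ 1.8939.
Since k = 1/(1 − MPC), MPC = 1 − 1/k = 1 − ΔG/ΔY = 1 − 393/744.3 ≈ 0.47.
MPS = 1 − MPC = 0.53.

0.53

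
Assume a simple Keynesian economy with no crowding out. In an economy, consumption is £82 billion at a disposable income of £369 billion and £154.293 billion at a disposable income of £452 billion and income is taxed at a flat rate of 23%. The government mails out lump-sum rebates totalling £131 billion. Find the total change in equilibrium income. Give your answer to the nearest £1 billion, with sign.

+£346 billion

MPC = ΔC/ΔYd = (154.293 − 82)/(452 − 369) = 72.293/83 = 0.871.
A lump-sum tax change of −£131 billion shifts disposable income by +£131 billion; first-round consumption changes by −c × ΔT = −0.871 × (−£131 billion) = +£114.101 billion.
Expenditure multiplier = 1/(1 − c(1−t)) = 1/(1 − 0.871×0.77) = 1/0.32933 ≈ 3.036.
The tax multiplier is −c × k ≈ −2.645, so ΔY = k × (−c·ΔT) = (+£114.101 billion) / 0.32933 ≈ +£346 billion.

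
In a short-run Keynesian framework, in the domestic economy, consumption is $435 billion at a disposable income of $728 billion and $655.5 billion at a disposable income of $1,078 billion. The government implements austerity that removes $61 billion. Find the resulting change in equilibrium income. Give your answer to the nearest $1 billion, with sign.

−$165 billion

MPC = ΔC/ΔYd = (655.5 − 435)/(1,078 − 728) = 220.5/350 = 0.63.
Government-spending multiplier = 1/(1 − MPC) = 1/(1 − 0.63) = 1/0.37 ≈ 2.703.
ΔY = k × ΔG = (−$61 billion) / 0.37 ≈ −$165 billion.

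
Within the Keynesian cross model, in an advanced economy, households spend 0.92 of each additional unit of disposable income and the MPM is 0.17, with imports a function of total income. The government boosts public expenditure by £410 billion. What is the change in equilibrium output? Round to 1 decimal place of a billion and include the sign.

+£1,640.0 billion

Spending multiplier = 1/(1 − c + m) = 1/(1 − 0.92 + 0.17) = 1/0.25 = 4.
ΔY = k × ΔG = (+£410 billion) / 0.25 = +£1,640 billion.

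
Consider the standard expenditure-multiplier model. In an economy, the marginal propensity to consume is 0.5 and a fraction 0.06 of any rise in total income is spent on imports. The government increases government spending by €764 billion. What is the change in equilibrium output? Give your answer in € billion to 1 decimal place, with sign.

Spending multiplier = 1/(1 − c + m) = 1/(1 − 0.5 + 0.06) = 1/0.56 ≈ 1.786.
ΔY = k × ΔG = (+€764 billion) / 0.56 ≈ +€1,364.3 billion.

+€1,364.3 billion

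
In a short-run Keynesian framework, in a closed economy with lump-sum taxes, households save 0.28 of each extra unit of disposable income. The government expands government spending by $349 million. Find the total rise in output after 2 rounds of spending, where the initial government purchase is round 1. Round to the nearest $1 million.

$600 million

MPC = 1 − MPS = 1 − 0.28 = 0.72.
Round 1 adds ΔG = $349 million; each later round is MPC = 0.72 times the previous.
After 2 rounds: 349 + 251.28 = ΔG·(1 − c^2)/(1 − c) = 349 × (1 − 0.5184)/0.28 ≈ $600 million.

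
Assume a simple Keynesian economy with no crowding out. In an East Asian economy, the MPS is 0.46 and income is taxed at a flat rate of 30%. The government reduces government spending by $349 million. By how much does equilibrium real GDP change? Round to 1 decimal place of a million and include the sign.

−$561.1 million

MPC = 1 − MPS = 1 − 0.46 = 0.54.
Spending multiplier = 1/(1 − c(1−t)) = 1/(1 − 0.54×0.7) = 1/0.622 ≈ 1.608.
ΔY = k × ΔG = (−$349 million) / 0.622 ≈ −$561.1 million.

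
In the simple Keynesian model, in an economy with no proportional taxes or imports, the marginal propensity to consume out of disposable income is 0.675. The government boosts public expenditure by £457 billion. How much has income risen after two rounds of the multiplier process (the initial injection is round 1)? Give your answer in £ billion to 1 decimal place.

Round 1 adds ΔG = £457 billion; each later round is MPC = 0.675 times the previous.
After 2 rounds: 457 + 308.475 = ΔG·(1 − c^2)/(1 − c) = 457 × (1 − 0.455625)/0.325 ≈ £765.5 billion.

£765.5 billion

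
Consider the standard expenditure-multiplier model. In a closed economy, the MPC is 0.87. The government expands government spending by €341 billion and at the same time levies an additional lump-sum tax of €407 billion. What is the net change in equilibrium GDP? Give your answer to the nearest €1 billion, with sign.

Expenditure multiplier = 1/(1 − MPC) = 1/(1 − 0.87) = 1/0.13 ≈ 7.692.
ΔG contributes k·ΔG = (+€341 billion) / 0.13 ≈ +€2,623.1 billion.
ΔT of +€407 billion changes first-round spending by −c·ΔT = −€354.09 billion, contributing k·(−c·ΔT) = (−€354.09 billion) / 0.13 ≈ −€2,723.8 billion.
Net ΔY = k(ΔG − c·ΔT) = (−€13.09 billion) / 0.13 ≈ −€101 billion.

−€101 billion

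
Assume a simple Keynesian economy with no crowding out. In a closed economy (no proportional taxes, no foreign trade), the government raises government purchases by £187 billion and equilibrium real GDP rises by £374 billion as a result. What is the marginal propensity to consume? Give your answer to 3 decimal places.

Implied spending multiplier k = ΔY/ΔG = 374/187 = 2.
Since k = 1/(1 − MPC), MPC = 1 − 1/k = 1 − ΔG/ΔY = 1 − 187/374 = 0.500.

0.500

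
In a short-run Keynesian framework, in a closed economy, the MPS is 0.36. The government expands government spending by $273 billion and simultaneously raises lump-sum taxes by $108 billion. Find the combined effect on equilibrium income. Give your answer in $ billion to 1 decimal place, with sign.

+$566.3 billion

MPC = 1 − MPS = 1 − 0.36 = 0.64.
Expenditure multiplier = 1/(1 − MPC) = 1/(1 − 0.64) = 1/0.36 ≈ 2.778.
ΔG contributes k·ΔG = (+$273 billion) / 0.36 ≈ +$758.3 billion.
ΔT of +$108 billion changes first-round spending by −c·ΔT = −$69.12 billion, contributing k·(−c·ΔT) = (−$69.12 billion) / 0.36 = −$192 billion.
Net ΔY = k(ΔG − c·ΔT) = (+$203.88 billion) / 0.36 ≈ +$566.3 billion.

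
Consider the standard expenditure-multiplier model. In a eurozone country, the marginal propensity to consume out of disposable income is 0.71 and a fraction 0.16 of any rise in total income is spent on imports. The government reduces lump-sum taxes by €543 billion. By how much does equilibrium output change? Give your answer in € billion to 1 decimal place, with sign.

+€856.7 billion

A lump-sum tax change of −€543 billion shifts disposable income by +€543 billion; first-round consumption changes by −c × ΔT = −0.71 × (−€543 billion) = +€385.53 billion.
Expenditure multiplier = 1/(1 − c + m) = 1/(1 − 0.71 + 0.16) = 1/0.45 ≈ 2.222.
The tax multiplier is −c × k ≈ −1.578, so ΔY = k × (−c·ΔT) = (+€385.53 billion) / 0.45 ≈ +€856.7 billion.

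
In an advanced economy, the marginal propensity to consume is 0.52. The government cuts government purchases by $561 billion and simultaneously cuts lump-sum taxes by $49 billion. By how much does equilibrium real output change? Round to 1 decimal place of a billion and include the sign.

Expenditure multiplier = 1/(1 − MPC) = 1/(1 − 0.52) = 1/0.48 ≈ 2.083.
ΔG contributes k·ΔG = (−$561 billion) / 0.48 ≈ −$1,168.8 billion.
ΔT of −$49 billion changes first-round spending by −c·ΔT = +$25.48 billion, contributing k·(−c·ΔT) = (+$25.48 billion) / 0.48 ≈ +$53.1 billion.
Net ΔY = k(ΔG − c·ΔT) = (−$535.52 billion) / 0.48 ≈ −$1,115.7 billion.

−$1,115.7 billion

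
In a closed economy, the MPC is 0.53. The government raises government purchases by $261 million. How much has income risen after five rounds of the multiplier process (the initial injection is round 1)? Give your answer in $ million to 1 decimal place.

Round 1 adds ΔG = $261 million; each later round is MPC = 0.53 times the previous.
After 5 rounds: 261 + 138.33 + 73.3149 + 38.856897 + 20.59415541 = ΔG·(1 − c^5)/(1 − c) = 261 × (1 − 0.0418195493)/0.47 ≈ $532.1 million.

$532.1 million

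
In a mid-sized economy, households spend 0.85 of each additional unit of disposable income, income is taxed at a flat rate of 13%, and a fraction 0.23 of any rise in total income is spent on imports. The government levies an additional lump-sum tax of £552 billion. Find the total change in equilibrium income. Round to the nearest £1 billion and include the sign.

−£957 billion

A lump-sum tax change of +£552 billion shifts disposable income by −£552 billion; first-round consumption changes by −c × ΔT = −0.85 × (+£552 billion) = −£469.2 billion.
Expenditure multiplier = 1/(1 − c(1−t) + m) = 1/(1 − 0.85×0.87 + 0.23) = 1/0.4905 ≈ 2.039.
The tax multiplier is −c × k ≈ −1.733, so ΔY = k × (−c·ΔT) = (−£469.2 billion) / 0.4905 ≈ −£957 billion.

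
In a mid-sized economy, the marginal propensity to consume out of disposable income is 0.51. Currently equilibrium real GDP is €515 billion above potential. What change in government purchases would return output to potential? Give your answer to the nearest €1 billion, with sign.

−€252 billion

Spending multiplier = 1/(1 − MPC) = 1/(1 − 0.51) = 1/0.49 ≈ 2.041.
Need ΔY = −€515 billion, so ΔG = ΔY/k = (−€515 billion) × 0.49 ≈ −€252 billion.
The government should cut government purchases by €252 billion.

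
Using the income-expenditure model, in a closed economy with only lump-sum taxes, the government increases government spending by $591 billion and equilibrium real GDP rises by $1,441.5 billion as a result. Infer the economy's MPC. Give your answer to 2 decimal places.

Implied spending multiplier k = ΔY/ΔG = 1,441.5/591 ≈ 2.4391.
Since k = 1/(1 − MPC), MPC = 1 − 1/k = 1 − ΔG/ΔY = 1 − 591/1,441.5 ≈ 0.59.

0.59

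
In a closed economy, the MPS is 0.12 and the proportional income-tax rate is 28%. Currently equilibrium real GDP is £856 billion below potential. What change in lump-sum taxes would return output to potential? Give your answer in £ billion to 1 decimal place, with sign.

MPC = 1 − MPS = 1 − 0.12 = 0.88.
Spending multiplier = 1/(1 − c(1−t)) = 1/(1 − 0.88×0.72) = 1/0.3664 ≈ 2.729.
Tax multiplier = −c·k = −0.88/0.3664 ≈ −2.402. Need ΔY = +£856 billion, so ΔT = ΔY/(−c·k) = −(+£856 billion) × 0.3664 / 0.88 ≈ −£356.4 billion.
The government should cut lump-sum taxes by £356.4 billion.

−£356.4 billion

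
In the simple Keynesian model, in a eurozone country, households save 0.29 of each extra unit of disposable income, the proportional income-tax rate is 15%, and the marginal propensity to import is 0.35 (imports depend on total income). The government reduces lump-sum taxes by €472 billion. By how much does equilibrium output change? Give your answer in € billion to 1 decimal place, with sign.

MPC = 1 − MPS = 1 − 0.29 = 0.71.
A lump-sum tax change of −€472 billion shifts disposable income by +€472 billion; first-round consumption changes by −c × ΔT = −0.71 × (−€472 billion) = +€335.12 billion.
Expenditure multiplier = 1/(1 − c(1−t) + m) = 1/(1 − 0.71×0.85 + 0.35) = 1/0.7465 ≈ 1.34.
The tax multiplier is −c × k ≈ −0.951, so ΔY = k × (−c·ΔT) = (+€335.12 billion) / 0.7465 ≈ +€448.9 billion.

+€448.9 billion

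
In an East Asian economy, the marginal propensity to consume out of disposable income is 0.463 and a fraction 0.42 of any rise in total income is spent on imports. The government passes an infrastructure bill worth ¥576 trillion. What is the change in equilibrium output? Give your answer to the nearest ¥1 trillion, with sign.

Government-spending multiplier = 1/(1 − c + m) = 1/(1 − 0.463 + 0.42) = 1/0.957 ≈ 1.045.
ΔY = k × ΔG = (+¥576 trillion) / 0.957 ≈ +¥602 trillion.

+¥602 trillion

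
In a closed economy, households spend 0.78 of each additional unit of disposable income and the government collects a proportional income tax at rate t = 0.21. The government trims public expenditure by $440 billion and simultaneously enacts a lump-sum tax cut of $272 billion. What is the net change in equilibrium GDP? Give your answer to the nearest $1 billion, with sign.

−$594 billion

Expenditure multiplier = 1/(1 − c(1−t)) = 1/(1 − 0.78×0.79) = 1/0.3838 ≈ 2.606.
ΔG contributes k·ΔG = (−$440 billion) / 0.3838 ≈ −$1,146.4 billion.
ΔT of −$272 billion changes first-round spending by −c·ΔT = +$212.16 billion, contributing k·(−c·ΔT) = (+$212.16 billion) / 0.3838 ≈ +$552.8 billion.
Net ΔY = k(ΔG − c·ΔT) = (−$227.84 billion) / 0.3838 ≈ −$594 billion.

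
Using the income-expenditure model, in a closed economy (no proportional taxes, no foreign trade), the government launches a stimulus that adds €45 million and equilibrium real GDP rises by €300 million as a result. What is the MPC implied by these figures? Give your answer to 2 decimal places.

Implied spending multiplier k = ΔY/ΔG = 300/45 ≈ 6.6667.
Since k = 1/(1 − MPC), MPC = 1 − 1/k = 1 − ΔG/ΔY = 1 − 45/300 = 0.85.

0.85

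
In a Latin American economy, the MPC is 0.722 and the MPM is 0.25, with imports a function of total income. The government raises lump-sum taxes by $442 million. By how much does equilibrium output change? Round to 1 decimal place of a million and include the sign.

−$604.4 million

A lump-sum tax change of +$442 million shifts disposable income by −$442 million; first-round consumption changes by −c × ΔT = −0.722 × (+$442 million) = −$319.124 million.
Expenditure multiplier = 1/(1 − c + m) = 1/(1 − 0.722 + 0.25) = 1/0.528 ≈ 1.894.
The tax multiplier is −c × k ≈ −1.367, so ΔY = k × (−c·ΔT) = (−$319.124 million) / 0.528 ≈ −$604.4 million.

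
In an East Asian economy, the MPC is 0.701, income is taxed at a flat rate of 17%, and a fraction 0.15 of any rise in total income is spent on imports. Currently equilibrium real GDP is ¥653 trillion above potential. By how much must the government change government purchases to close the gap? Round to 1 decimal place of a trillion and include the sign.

−¥371.0 trillion

Spending multiplier = 1/(1 − c(1−t) + m) = 1/(1 − 0.701×0.83 + 0.15) = 1/0.56817 ≈ 1.76.
Need ΔY = −¥653 trillion, so ΔG = ΔY/k = (−¥653 trillion) × 0.56817 ≈ −¥371 trillion.
The government should cut government purchases by ¥371 trillion.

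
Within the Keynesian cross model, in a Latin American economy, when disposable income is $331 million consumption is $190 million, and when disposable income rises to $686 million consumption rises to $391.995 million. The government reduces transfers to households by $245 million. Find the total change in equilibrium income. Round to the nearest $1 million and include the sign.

MPC = ΔC/ΔYd = (391.995 − 190)/(686 − 331) = 201.995/355 = 0.569.
The transfer change shifts disposable income by −$245 million, so first-round consumption changes by c·ΔTR = 0.569 × (−$245 million) = −$139.405 million.
Expenditure multiplier = 1/(1 − MPC) = 1/(1 − 0.569) = 1/0.431 ≈ 2.32.
The transfer multiplier is c × k ≈ 1.32, so ΔY = k × (c·ΔTR) = (−$139.405 million) / 0.431 ≈ −$323 million.

−$323 million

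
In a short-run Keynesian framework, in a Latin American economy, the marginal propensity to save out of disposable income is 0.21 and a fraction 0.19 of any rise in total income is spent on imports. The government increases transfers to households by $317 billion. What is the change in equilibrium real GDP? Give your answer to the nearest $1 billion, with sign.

MPC = 1 − MPS = 1 − 0.21 = 0.79.
The transfer change shifts disposable income by +$317 billion, so first-round consumption changes by c·ΔTR = 0.79 × (+$317 billion) = +$250.43 billion.
Expenditure multiplier = 1/(1 − c + m) = 1/(1 − 0.79 + 0.19) = 1/0.4 = 2.5.
The transfer multiplier is c × k = 1.975, so ΔY = k × (c·ΔTR) = (+$250.43 billion) / 0.4 ≈ +$626 billion.

+$626 billion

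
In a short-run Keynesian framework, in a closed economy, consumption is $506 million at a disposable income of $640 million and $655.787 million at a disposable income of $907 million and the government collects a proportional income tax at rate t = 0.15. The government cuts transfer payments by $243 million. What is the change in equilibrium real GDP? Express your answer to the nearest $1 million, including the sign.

MPC = ΔC/ΔYd = (655.787 − 506)/(907 − 640) = 149.787/267 = 0.561.
The transfer change shifts disposable income by −$243 million, so first-round consumption changes by c·ΔTR = 0.561 × (−$243 million) = −$136.323 million.
Expenditure multiplier = 1/(1 − c(1−t)) = 1/(1 − 0.561×0.85) = 1/0.52315 ≈ 1.911.
The transfer multiplier is c × k ≈ 1.072, so ΔY = k × (c·ΔTR) = (−$136.323 million) / 0.52315 ≈ −$261 million.

−$261 million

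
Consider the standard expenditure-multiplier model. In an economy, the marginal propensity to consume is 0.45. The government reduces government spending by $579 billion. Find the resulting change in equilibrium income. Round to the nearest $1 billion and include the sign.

Spending multiplier = 1/(1 − MPC) = 1/(1 − 0.45) = 1/0.55 ≈ 1.818.
ΔY = k × ΔG = (−$579 billion) / 0.55 ≈ −$1,053 billion.

−$1,053 billion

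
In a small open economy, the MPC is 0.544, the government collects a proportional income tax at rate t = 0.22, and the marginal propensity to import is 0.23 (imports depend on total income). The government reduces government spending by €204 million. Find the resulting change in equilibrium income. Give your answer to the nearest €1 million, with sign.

Spending multiplier = 1/(1 − c(1−t) + m) = 1/(1 − 0.544×0.78 + 0.23) = 1/0.80568 ≈ 1.241.
ΔY = k × ΔG = (−€204 million) / 0.80568 ≈ −€253 million.

−€253 million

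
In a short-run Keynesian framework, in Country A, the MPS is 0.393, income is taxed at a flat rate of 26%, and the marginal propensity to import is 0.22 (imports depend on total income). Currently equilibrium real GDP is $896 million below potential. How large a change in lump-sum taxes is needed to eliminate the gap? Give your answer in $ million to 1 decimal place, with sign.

MPC = 1 − MPS = 1 − 0.393 = 0.607.
Spending multiplier = 1/(1 − c(1−t) + m) = 1/(1 − 0.607×0.74 + 0.22) = 1/0.77082 ≈ 1.297.
Tax multiplier = −c·k = −0.607/0.77082 ≈ −0.787. Need ΔY = +$896 million, so ΔT = ΔY/(−c·k) = −(+$896 million) × 0.77082 / 0.607 ≈ −$1,137.8 million.
The government should cut lump-sum taxes by $1,137.8 million.

−$1,137.8 million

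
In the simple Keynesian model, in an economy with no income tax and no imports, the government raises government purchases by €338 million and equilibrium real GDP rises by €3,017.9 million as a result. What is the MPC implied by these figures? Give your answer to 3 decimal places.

Implied spending multiplier k = ΔY/ΔG = 3,017.9/338 ≈ 8.9287.
Since k = 1/(1 − MPC), MPC = 1 − 1/k = 1 − ΔG/ΔY = 1 − 338/3,017.9 ≈ 0.888.

0.888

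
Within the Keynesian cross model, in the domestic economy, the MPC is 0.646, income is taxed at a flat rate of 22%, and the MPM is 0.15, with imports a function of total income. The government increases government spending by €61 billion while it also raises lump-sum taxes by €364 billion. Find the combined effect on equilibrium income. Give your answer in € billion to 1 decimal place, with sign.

Expenditure multiplier = 1/(1 − c(1−t) + m) = 1/(1 − 0.646×0.78 + 0.15) = 1/0.64612 ≈ 1.548.
ΔG contributes k·ΔG = (+€61 billion) / 0.64612 ≈ +€94.4 billion.
ΔT of +€364 billion changes first-round spending by −c·ΔT = −€235.144 billion, contributing k·(−c·ΔT) = (−€235.144 billion) / 0.64612 ≈ −€363.9 billion.
Net ΔY = k(ΔG − c·ΔT) = (−€174.144 billion) / 0.64612 ≈ −€269.5 billion.

−€269.5 billion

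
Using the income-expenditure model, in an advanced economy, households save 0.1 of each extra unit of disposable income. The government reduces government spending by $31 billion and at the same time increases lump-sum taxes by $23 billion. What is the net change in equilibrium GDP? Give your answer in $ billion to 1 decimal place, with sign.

MPC = 1 − MPS = 1 − 0.1 = 0.9.
Expenditure multiplier = 1/(1 − MPC) = 1/(1 − 0.9) = 1/0.1 = 10.
ΔG contributes k·ΔG = (−$31 billion) / 0.1 = −$310 billion.
ΔT of +$23 billion changes first-round spending by −c·ΔT = −$20.7 billion, contributing k·(−c·ΔT) = (−$20.7 billion) / 0.1 = −$207 billion.
Net ΔY = k(ΔG − c·ΔT) = (−$51.7 billion) / 0.1 = −$517 billion.

−$517.0 billion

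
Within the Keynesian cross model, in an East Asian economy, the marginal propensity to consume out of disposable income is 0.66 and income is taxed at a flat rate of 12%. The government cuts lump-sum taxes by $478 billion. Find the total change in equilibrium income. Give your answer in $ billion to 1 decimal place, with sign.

A lump-sum tax change of −$478 billion shifts disposable income by +$478 billion; first-round consumption changes by −c × ΔT = −0.66 × (−$478 billion) = +$315.48 billion.
Expenditure multiplier = 1/(1 − c(1−t)) = 1/(1 − 0.66×0.88) = 1/0.4192 ≈ 2.385.
The tax multiplier is −c × k ≈ −1.574, so ΔY = k × (−c·ΔT) = (+$315.48 billion) / 0.4192 ≈ +$752.6 billion.

+$752.6 billion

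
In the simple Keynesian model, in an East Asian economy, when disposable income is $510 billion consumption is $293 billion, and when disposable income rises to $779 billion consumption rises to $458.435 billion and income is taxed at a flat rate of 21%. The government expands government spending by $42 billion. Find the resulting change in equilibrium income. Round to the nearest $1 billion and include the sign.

+$82 billion

MPC = ΔC/ΔYd = (458.435 − 293)/(779 − 510) = 165.435/269 = 0.615.
Spending multiplier = 1/(1 − c(1−t)) = 1/(1 − 0.615×0.79) = 1/0.51415 ≈ 1.945.
ΔY = k × ΔG = (+$42 billion) / 0.51415 ≈ +$82 billion.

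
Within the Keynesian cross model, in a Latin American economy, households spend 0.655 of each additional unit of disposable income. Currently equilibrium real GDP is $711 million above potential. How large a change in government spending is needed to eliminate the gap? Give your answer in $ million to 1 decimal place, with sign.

−$245.3 million

Spending multiplier = 1/(1 − MPC) = 1/(1 − 0.655) = 1/0.345 ≈ 2.899.
Need ΔY = −$711 million, so ΔG = ΔY/k = (−$711 million) × 0.345 ≈ −$245.3 million.
The government should cut government spending by $245.3 million.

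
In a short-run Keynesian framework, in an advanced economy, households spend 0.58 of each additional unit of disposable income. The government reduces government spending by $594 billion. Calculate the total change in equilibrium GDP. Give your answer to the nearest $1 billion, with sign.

−$1,414 billion

Spending multiplier = 1/(1 − MPC) = 1/(1 − 0.58) = 1/0.42 ≈ 2.381.
ΔY = k × ΔG = (−$594 billion) / 0.42 ≈ −$1,414 billion.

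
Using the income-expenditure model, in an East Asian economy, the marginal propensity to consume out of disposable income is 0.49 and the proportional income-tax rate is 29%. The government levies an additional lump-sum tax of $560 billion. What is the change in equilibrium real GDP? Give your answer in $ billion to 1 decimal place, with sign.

A lump-sum tax change of +$560 billion shifts disposable income by −$560 billion; first-round consumption changes by −c × ΔT = −0.49 × (+$560 billion) = −$274.4 billion.
Expenditure multiplier = 1/(1 − c(1−t)) = 1/(1 − 0.49×0.71) = 1/0.6521 ≈ 1.534.
The tax multiplier is −c × k ≈ −0.751, so ΔY = k × (−c·ΔT) = (−$274.4 billion) / 0.6521 ≈ −$420.8 billion.

−$420.8 billion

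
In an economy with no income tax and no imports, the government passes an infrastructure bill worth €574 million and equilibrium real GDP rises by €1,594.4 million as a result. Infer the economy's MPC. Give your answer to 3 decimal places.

Implied spending multiplier k = ΔY/ΔG = 1,594.4/574 ≈ 2.7777.
Since k = 1/(1 − MPC), MPC = 1 − 1/k = 1 − ΔG/ΔY = 1 − 574/1,594.4 ≈ 0.640.

0.640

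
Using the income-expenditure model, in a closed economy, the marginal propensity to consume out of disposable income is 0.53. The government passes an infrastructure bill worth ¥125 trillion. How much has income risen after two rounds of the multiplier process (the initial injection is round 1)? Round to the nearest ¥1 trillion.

¥191 trillion

Round 1 adds ΔG = ¥125 trillion; each later round is MPC = 0.53 times the previous.
After 2 rounds: 125 + 66.25 = ΔG·(1 − c^2)/(1 − c) = 125 × (1 − 0.2809)/0.47 ≈ ¥191 trillion.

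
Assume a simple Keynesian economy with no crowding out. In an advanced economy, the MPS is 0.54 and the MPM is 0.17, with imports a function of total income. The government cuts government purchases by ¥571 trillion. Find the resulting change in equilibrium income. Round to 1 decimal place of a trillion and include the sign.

MPC = 1 − MPS = 1 − 0.54 = 0.46.
Government-spending multiplier = 1/(1 − c + m) = 1/(1 − 0.46 + 0.17) = 1/0.71 ≈ 1.408.
ΔY = k × ΔG = (−¥571 trillion) / 0.71 ≈ −¥804.2 trillion.

−¥804.2 trillion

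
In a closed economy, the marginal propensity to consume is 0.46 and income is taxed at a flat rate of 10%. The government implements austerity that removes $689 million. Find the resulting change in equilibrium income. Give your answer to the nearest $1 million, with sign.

−$1,176 million

Spending multiplier = 1/(1 − c(1−t)) = 1/(1 − 0.46×0.9) = 1/0.586 ≈ 1.706.
ΔY = k × ΔG = (−$689 million) / 0.586 ≈ −$1,176 million.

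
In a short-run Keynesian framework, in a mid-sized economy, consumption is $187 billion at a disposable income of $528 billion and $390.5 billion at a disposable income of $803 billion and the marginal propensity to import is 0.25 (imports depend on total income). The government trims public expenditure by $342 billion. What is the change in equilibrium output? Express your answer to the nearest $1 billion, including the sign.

MPC = ΔC/ΔYd = (390.5 − 187)/(803 − 528) = 203.5/275 = 0.74.
Government-spending multiplier = 1/(1 − c + m) = 1/(1 − 0.74 + 0.25) = 1/0.51 ≈ 1.961.
ΔY = k × ΔG = (−$342 billion) / 0.51 ≈ −$671 billion.

−$671 billion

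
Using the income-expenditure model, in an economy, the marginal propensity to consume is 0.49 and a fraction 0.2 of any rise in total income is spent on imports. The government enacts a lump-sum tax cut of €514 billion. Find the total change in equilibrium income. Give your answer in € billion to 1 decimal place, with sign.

A lump-sum tax change of −€514 billion shifts disposable income by +€514 billion; first-round consumption changes by −c × ΔT = −0.49 × (−€514 billion) = +€251.86 billion.
Expenditure multiplier = 1/(1 − c + m) = 1/(1 − 0.49 + 0.2) = 1/0.71 ≈ 1.408.
The tax multiplier is −c × k ≈ −0.69, so ΔY = k × (−c·ΔT) = (+€251.86 billion) / 0.71 ≈ +€354.7 billion.

+€354.7 billion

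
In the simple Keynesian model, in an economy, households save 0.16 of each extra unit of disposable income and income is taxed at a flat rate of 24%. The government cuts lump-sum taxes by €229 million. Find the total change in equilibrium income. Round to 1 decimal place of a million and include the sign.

MPC = 1 − MPS = 1 − 0.16 = 0.84.
A lump-sum tax change of −€229 million shifts disposable income by +€229 million; first-round consumption changes by −c × ΔT = −0.84 × (−€229 million) = +€192.36 million.
Expenditure multiplier = 1/(1 − c(1−t)) = 1/(1 − 0.84×0.76) = 1/0.3616 ≈ 2.765.
The tax multiplier is −c × k ≈ −2.323, so ΔY = k × (−c·ΔT) = (+€192.36 million) / 0.3616 ≈ +€532 million.

+€532.0 million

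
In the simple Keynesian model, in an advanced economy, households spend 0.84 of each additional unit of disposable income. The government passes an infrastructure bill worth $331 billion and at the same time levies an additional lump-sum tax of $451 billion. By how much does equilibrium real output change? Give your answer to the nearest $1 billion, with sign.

Expenditure multiplier = 1/(1 − MPC) = 1/(1 − 0.84) = 1/0.16 = 6.25.
ΔG contributes k·ΔG = (+$331 billion) / 0.16 ≈ +$2,068.8 billion.
ΔT of +$451 billion changes first-round spending by −c·ΔT = −$378.84 billion, contributing k·(−c·ΔT) = (−$378.84 billion) / 0.16 ≈ −$2,367.8 billion.
Net ΔY = k(ΔG − c·ΔT) = (−$47.84 billion) / 0.16 = −$299 billion.

−$299 billion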